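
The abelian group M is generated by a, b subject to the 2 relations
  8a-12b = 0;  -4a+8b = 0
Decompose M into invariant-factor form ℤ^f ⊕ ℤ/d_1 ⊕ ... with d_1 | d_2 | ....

rank_ℚ(R)=2; free=2−2=0
SNF(R) diag = [4, 4] → torsion [4, 4]

Answer: M ≅ ℤ/4 ⊕ ℤ/4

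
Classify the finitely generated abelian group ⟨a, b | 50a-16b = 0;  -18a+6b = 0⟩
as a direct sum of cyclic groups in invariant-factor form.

rank_ℚ(R)=2; free=2−2=0
SNF(R) diag = [2, 6] → torsion [2, 6]

Answer: M ≅ ℤ/2 ⊕ ℤ/6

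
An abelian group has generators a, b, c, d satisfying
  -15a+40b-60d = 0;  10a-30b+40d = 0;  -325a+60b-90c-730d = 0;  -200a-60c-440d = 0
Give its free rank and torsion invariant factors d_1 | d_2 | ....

Answer: M ≅ ℤ/5 ⊕ ℤ/10 ⊕ ℤ/30 ⊕ ℤ/60

Derivation:
rank_ℚ(R)=4; free=4−4=0
SNF(R) diag = [5, 10, 30, 60] → torsion [5, 10, 30, 60]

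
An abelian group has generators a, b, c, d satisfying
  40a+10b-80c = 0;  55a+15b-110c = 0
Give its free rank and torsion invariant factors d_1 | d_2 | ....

rank_ℚ(R)=2; free=4−2=2
SNF(R) diag = [5, 10] → torsion [5, 10]

Answer: M ≅ ℤ^2 ⊕ ℤ/5 ⊕ ℤ/10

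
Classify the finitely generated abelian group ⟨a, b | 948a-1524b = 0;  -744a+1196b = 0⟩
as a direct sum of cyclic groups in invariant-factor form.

Answer: M ≅ ℤ/4 ⊕ ℤ/12

Derivation:
rank_ℚ(R)=2; free=2−2=0
SNF(R) diag = [4, 12] → torsion [4, 12]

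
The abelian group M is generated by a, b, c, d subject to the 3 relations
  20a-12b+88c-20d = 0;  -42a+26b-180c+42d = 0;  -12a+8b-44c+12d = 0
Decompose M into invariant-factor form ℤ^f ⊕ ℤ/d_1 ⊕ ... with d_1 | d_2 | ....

rank_ℚ(R)=3; free=4−3=1
SNF(R) diag = [2, 4, 8] → torsion [2, 4, 8]

Answer: M ≅ ℤ^1 ⊕ ℤ/2 ⊕ ℤ/4 ⊕ ℤ/8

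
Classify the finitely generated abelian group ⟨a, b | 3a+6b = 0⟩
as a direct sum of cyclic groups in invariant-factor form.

Answer: M ≅ ℤ^1 ⊕ ℤ/3

Derivation:
rank_ℚ(R)=1; free=2−1=1
SNF(R) diag = [3] → torsion [3]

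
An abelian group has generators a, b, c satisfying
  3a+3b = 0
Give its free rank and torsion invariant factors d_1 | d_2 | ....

Answer: M ≅ ℤ^2 ⊕ ℤ/3

Derivation:
rank_ℚ(R)=1; free=3−1=2
SNF(R) diag = [3] → torsion [3]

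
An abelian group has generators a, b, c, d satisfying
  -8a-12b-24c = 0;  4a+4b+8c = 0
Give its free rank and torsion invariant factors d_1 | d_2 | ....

Answer: M ≅ ℤ^2 ⊕ ℤ/4 ⊕ ℤ/4

Derivation:
rank_ℚ(R)=2; free=4−2=2
SNF(R) diag = [4, 4] → torsion [4, 4]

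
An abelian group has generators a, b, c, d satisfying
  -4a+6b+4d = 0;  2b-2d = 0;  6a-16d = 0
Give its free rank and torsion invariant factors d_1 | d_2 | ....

rank_ℚ(R)=3; free=4−3=1
SNF(R) diag = [2, 2, 2] → torsion [2, 2, 2]

Answer: M ≅ ℤ^1 ⊕ ℤ/2 ⊕ ℤ/2 ⊕ ℤ/2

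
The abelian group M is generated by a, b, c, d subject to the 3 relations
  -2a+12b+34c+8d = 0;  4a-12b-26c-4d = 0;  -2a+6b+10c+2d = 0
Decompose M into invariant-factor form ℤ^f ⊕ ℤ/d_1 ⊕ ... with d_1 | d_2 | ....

rank_ℚ(R)=3; free=4−3=1
SNF(R) diag = [2, 6, 6] → torsion [2, 6, 6]

Answer: M ≅ ℤ^1 ⊕ ℤ/2 ⊕ ℤ/6 ⊕ ℤ/6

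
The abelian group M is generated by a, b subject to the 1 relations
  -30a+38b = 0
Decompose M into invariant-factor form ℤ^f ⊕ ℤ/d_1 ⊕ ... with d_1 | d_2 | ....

rank_ℚ(R)=1; free=2−1=1
SNF(R) diag = [2] → torsion [2]

Answer: M ≅ ℤ^1 ⊕ ℤ/2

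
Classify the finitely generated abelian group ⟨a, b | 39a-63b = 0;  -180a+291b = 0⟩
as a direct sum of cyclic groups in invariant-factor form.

rank_ℚ(R)=2; free=2−2=0
SNF(R) diag = [3, 3] → torsion [3, 3]

Answer: M ≅ ℤ/3 ⊕ ℤ/3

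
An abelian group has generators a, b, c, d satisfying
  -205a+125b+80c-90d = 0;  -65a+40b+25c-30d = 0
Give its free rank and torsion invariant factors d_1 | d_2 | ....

Answer: M ≅ ℤ^2 ⊕ ℤ/5 ⊕ ℤ/15

Derivation:
rank_ℚ(R)=2; free=4−2=2
SNF(R) diag = [5, 15] → torsion [5, 15]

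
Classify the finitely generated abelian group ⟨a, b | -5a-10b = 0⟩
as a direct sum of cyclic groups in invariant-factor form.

rank_ℚ(R)=1; free=2−1=1
SNF(R) diag = [5] → torsion [5]

Answer: M ≅ ℤ^1 ⊕ ℤ/5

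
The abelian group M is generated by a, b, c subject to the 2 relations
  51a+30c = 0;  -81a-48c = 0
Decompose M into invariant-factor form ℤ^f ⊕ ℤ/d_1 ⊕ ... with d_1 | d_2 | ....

rank_ℚ(R)=2; free=3−2=1
SNF(R) diag = [3, 6] → torsion [3, 6]

Answer: M ≅ ℤ^1 ⊕ ℤ/3 ⊕ ℤ/6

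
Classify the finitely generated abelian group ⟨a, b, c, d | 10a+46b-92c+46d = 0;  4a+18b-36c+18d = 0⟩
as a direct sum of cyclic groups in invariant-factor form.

Answer: M ≅ ℤ^2 ⊕ ℤ/2 ⊕ ℤ/2

Derivation:
rank_ℚ(R)=2; free=4−2=2
SNF(R) diag = [2, 2] → torsion [2, 2]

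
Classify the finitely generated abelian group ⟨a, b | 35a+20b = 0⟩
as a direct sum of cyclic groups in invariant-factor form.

Answer: M ≅ ℤ^1 ⊕ ℤ/5

Derivation:
rank_ℚ(R)=1; free=2−1=1
SNF(R) diag = [5] → torsion [5]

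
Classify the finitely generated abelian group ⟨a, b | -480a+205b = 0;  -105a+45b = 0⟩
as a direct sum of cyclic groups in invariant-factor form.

rank_ℚ(R)=2; free=2−2=0
SNF(R) diag = [5, 15] → torsion [5, 15]

Answer: M ≅ ℤ/5 ⊕ ℤ/15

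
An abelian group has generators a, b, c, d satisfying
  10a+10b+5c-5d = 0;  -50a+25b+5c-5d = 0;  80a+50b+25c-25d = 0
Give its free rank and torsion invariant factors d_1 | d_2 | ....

rank_ℚ(R)=3; free=4−3=1
SNF(R) diag = [5, 15, 30] → torsion [5, 15, 30]

Answer: M ≅ ℤ^1 ⊕ ℤ/5 ⊕ ℤ/15 ⊕ ℤ/30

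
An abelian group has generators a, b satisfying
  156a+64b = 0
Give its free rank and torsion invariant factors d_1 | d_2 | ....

rank_ℚ(R)=1; free=2−1=1
SNF(R) diag = [4] → torsion [4]

Answer: M ≅ ℤ^1 ⊕ ℤ/4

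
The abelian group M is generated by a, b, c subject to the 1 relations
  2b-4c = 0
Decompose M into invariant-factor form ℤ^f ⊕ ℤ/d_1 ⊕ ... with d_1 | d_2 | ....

rank_ℚ(R)=1; free=3−1=2
SNF(R) diag = [2] → torsion [2]

Answer: M ≅ ℤ^2 ⊕ ℤ/2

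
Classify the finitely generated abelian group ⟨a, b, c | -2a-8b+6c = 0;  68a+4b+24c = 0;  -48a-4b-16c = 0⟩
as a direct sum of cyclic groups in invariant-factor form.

rank_ℚ(R)=3; free=3−3=0
SNF(R) diag = [2, 4, 4] → torsion [2, 4, 4]

Answer: M ≅ ℤ/2 ⊕ ℤ/4 ⊕ ℤ/4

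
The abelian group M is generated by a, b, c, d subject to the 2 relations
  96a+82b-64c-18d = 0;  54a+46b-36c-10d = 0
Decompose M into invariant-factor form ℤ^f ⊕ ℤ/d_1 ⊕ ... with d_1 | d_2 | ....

Answer: M ≅ ℤ^2 ⊕ ℤ/2 ⊕ ℤ/2

Derivation:
rank_ℚ(R)=2; free=4−2=2
SNF(R) diag = [2, 2] → torsion [2, 2]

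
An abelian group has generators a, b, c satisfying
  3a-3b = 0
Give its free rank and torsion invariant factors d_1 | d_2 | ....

rank_ℚ(R)=1; free=3−1=2
SNF(R) diag = [3] → torsion [3]

Answer: M ≅ ℤ^2 ⊕ ℤ/3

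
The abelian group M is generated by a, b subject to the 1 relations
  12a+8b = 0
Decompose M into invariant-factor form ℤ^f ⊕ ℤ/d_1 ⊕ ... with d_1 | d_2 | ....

rank_ℚ(R)=1; free=2−1=1
SNF(R) diag = [4] → torsion [4]

Answer: M ≅ ℤ^1 ⊕ ℤ/4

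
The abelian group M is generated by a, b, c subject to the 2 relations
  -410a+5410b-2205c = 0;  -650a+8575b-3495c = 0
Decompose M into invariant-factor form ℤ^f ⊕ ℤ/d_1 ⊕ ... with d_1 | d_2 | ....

rank_ℚ(R)=2; free=3−2=1
SNF(R) diag = [5, 15] → torsion [5, 15]

Answer: M ≅ ℤ^1 ⊕ ℤ/5 ⊕ ℤ/15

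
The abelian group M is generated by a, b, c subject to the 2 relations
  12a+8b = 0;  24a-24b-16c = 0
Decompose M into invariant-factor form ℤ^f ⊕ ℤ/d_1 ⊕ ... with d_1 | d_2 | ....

Answer: M ≅ ℤ^1 ⊕ ℤ/4 ⊕ ℤ/8

Derivation:
rank_ℚ(R)=2; free=3−2=1
SNF(R) diag = [4, 8] → torsion [4, 8]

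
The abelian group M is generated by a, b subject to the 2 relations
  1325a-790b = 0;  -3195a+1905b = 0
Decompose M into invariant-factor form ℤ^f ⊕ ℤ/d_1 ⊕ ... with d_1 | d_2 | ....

rank_ℚ(R)=2; free=2−2=0
SNF(R) diag = [5, 15] → torsion [5, 15]

Answer: M ≅ ℤ/5 ⊕ ℤ/15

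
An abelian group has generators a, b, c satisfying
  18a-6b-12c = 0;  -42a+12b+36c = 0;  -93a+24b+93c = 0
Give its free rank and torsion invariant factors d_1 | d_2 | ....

Answer: M ≅ ℤ/3 ⊕ ℤ/6 ⊕ ℤ/6

Derivation:
rank_ℚ(R)=3; free=3−3=0
SNF(R) diag = [3, 6, 6] → torsion [3, 6, 6]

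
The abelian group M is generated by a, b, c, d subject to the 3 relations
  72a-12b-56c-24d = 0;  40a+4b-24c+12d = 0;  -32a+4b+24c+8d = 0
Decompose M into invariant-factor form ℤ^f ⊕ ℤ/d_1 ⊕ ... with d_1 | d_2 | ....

Answer: M ≅ ℤ^1 ⊕ ℤ/4 ⊕ ℤ/4 ⊕ ℤ/8

Derivation:
rank_ℚ(R)=3; free=4−3=1
SNF(R) diag = [4, 4, 8] → torsion [4, 4, 8]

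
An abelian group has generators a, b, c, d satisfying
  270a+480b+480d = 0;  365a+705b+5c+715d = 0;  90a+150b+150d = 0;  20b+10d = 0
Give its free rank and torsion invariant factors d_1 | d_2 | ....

Answer: M ≅ ℤ/5 ⊕ ℤ/10 ⊕ ℤ/30 ⊕ ℤ/90

Derivation:
rank_ℚ(R)=4; free=4−4=0
SNF(R) diag = [5, 10, 30, 90] → torsion [5, 10, 30, 90]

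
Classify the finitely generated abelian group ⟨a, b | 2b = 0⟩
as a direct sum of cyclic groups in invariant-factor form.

rank_ℚ(R)=1; free=2−1=1
SNF(R) diag = [2] → torsion [2]

Answer: M ≅ ℤ^1 ⊕ ℤ/2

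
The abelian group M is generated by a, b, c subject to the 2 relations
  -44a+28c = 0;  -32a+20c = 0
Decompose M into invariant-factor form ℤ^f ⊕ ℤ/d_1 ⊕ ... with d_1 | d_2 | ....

rank_ℚ(R)=2; free=3−2=1
SNF(R) diag = [4, 4] → torsion [4, 4]

Answer: M ≅ ℤ^1 ⊕ ℤ/4 ⊕ ℤ/4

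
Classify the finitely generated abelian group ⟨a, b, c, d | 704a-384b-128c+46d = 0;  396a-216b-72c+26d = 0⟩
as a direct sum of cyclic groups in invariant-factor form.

rank_ℚ(R)=2; free=4−2=2
SNF(R) diag = [2, 4] → torsion [2, 4]

Answer: M ≅ ℤ^2 ⊕ ℤ/2 ⊕ ℤ/4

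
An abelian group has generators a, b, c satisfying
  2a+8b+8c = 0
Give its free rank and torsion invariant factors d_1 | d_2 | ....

Answer: M ≅ ℤ^2 ⊕ ℤ/2

Derivation:
rank_ℚ(R)=1; free=3−1=2
SNF(R) diag = [2] → torsion [2]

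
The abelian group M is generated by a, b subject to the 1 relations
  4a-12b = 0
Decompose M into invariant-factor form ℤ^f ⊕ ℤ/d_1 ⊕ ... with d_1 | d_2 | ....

Answer: M ≅ ℤ^1 ⊕ ℤ/4

Derivation:
rank_ℚ(R)=1; free=2−1=1
SNF(R) diag = [4] → torsion [4]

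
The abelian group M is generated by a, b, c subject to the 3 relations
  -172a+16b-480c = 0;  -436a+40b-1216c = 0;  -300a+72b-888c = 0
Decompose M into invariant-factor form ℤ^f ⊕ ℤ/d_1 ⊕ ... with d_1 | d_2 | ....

Answer: M ≅ ℤ/4 ⊕ ℤ/8 ⊕ ℤ/24

Derivation:
rank_ℚ(R)=3; free=3−3=0
SNF(R) diag = [4, 8, 24] → torsion [4, 8, 24]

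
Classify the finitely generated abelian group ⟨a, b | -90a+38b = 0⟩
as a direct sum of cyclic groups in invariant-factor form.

rank_ℚ(R)=1; free=2−1=1
SNF(R) diag = [2] → torsion [2]

Answer: M ≅ ℤ^1 ⊕ ℤ/2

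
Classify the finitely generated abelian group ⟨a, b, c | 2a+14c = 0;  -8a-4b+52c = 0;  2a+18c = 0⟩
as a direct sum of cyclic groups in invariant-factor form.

rank_ℚ(R)=3; free=3−3=0
SNF(R) diag = [2, 4, 4] → torsion [2, 4, 4]

Answer: M ≅ ℤ/2 ⊕ ℤ/4 ⊕ ℤ/4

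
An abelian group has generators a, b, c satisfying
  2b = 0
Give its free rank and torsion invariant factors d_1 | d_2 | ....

rank_ℚ(R)=1; free=3−1=2
SNF(R) diag = [2] → torsion [2]

Answer: M ≅ ℤ^2 ⊕ ℤ/2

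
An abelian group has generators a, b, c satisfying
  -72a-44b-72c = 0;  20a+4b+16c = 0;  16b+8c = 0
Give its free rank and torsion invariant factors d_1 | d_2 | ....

rank_ℚ(R)=3; free=3−3=0
SNF(R) diag = [4, 4, 8] → torsion [4, 4, 8]

Answer: M ≅ ℤ/4 ⊕ ℤ/4 ⊕ ℤ/8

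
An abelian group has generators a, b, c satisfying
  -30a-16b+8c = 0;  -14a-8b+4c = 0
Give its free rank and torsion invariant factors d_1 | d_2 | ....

rank_ℚ(R)=2; free=3−2=1
SNF(R) diag = [2, 4] → torsion [2, 4]

Answer: M ≅ ℤ^1 ⊕ ℤ/2 ⊕ ℤ/4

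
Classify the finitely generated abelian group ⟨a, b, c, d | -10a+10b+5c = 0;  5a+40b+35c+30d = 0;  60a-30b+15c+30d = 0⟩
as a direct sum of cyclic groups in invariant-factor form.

Answer: M ≅ ℤ^1 ⊕ ℤ/5 ⊕ ℤ/15 ⊕ ℤ/30

Derivation:
rank_ℚ(R)=3; free=4−3=1
SNF(R) diag = [5, 15, 30] → torsion [5, 15, 30]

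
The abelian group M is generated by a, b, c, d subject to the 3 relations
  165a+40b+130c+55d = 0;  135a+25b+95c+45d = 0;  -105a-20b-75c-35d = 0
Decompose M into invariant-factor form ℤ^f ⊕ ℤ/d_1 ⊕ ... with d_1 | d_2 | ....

Answer: M ≅ ℤ^1 ⊕ ℤ/5 ⊕ ℤ/5 ⊕ ℤ/5

Derivation:
rank_ℚ(R)=3; free=4−3=1
SNF(R) diag = [5, 5, 5] → torsion [5, 5, 5]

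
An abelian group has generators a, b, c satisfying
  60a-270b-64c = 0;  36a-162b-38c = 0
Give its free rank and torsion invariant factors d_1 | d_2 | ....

Answer: M ≅ ℤ^1 ⊕ ℤ/2 ⊕ ℤ/6

Derivation:
rank_ℚ(R)=2; free=3−2=1
SNF(R) diag = [2, 6] → torsion [2, 6]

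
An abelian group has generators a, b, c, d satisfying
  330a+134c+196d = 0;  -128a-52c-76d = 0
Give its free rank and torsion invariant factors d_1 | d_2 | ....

Answer: M ≅ ℤ^2 ⊕ ℤ/2 ⊕ ℤ/4

Derivation:
rank_ℚ(R)=2; free=4−2=2
SNF(R) diag = [2, 4] → torsion [2, 4]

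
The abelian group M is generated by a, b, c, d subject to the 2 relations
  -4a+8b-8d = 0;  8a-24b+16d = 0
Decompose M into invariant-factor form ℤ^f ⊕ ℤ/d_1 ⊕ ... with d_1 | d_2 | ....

Answer: M ≅ ℤ^2 ⊕ ℤ/4 ⊕ ℤ/8

Derivation:
rank_ℚ(R)=2; free=4−2=2
SNF(R) diag = [4, 8] → torsion [4, 8]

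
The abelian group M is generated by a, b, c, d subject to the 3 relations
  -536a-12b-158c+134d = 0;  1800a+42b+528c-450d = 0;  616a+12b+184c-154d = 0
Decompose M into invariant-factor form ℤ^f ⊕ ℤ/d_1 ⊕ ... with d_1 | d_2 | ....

Answer: M ≅ ℤ^1 ⊕ ℤ/2 ⊕ ℤ/6 ⊕ ℤ/6

Derivation:
rank_ℚ(R)=3; free=4−3=1
SNF(R) diag = [2, 6, 6] → torsion [2, 6, 6]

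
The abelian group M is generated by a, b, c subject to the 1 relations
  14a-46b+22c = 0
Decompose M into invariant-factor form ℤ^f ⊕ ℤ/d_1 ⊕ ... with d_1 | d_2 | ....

rank_ℚ(R)=1; free=3−1=2
SNF(R) diag = [2] → torsion [2]

Answer: M ≅ ℤ^2 ⊕ ℤ/2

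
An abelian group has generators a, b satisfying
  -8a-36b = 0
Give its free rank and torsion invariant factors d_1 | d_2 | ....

rank_ℚ(R)=1; free=2−1=1
SNF(R) diag = [4] → torsion [4]

Answer: M ≅ ℤ^1 ⊕ ℤ/4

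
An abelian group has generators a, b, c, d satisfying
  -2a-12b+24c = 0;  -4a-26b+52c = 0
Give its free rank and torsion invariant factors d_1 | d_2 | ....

Answer: M ≅ ℤ^2 ⊕ ℤ/2 ⊕ ℤ/2

Derivation:
rank_ℚ(R)=2; free=4−2=2
SNF(R) diag = [2, 2] → torsion [2, 2]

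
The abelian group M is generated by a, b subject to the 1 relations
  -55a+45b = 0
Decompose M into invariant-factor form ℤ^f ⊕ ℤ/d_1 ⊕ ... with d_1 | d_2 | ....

Answer: M ≅ ℤ^1 ⊕ ℤ/5

Derivation:
rank_ℚ(R)=1; free=2−1=1
SNF(R) diag = [5] → torsion [5]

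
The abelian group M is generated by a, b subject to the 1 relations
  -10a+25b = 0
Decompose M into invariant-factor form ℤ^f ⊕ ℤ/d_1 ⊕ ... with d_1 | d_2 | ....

rank_ℚ(R)=1; free=2−1=1
SNF(R) diag = [5] → torsion [5]

Answer: M ≅ ℤ^1 ⊕ ℤ/5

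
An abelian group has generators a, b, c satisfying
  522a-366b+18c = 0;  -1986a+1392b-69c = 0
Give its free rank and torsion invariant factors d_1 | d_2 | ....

rank_ℚ(R)=2; free=3−2=1
SNF(R) diag = [3, 6] → torsion [3, 6]

Answer: M ≅ ℤ^1 ⊕ ℤ/3 ⊕ ℤ/6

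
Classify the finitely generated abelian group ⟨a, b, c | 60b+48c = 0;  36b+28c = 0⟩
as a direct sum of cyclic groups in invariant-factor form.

Answer: M ≅ ℤ^1 ⊕ ℤ/4 ⊕ ℤ/12

Derivation:
rank_ℚ(R)=2; free=3−2=1
SNF(R) diag = [4, 12] → torsion [4, 12]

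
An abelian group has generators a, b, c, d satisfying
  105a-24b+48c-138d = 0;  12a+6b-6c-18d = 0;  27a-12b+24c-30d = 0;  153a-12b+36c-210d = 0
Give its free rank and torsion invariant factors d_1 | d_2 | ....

rank_ℚ(R)=4; free=4−4=0
SNF(R) diag = [3, 6, 12, 12] → torsion [3, 6, 12, 12]

Answer: M ≅ ℤ/3 ⊕ ℤ/6 ⊕ ℤ/12 ⊕ ℤ/12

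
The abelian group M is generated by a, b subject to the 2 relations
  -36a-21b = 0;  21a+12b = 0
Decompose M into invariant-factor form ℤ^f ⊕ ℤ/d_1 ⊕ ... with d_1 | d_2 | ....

Answer: M ≅ ℤ/3 ⊕ ℤ/3

Derivation:
rank_ℚ(R)=2; free=2−2=0
SNF(R) diag = [3, 3] → torsion [3, 3]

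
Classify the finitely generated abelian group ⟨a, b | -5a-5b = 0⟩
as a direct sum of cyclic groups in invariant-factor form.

Answer: M ≅ ℤ^1 ⊕ ℤ/5

Derivation:
rank_ℚ(R)=1; free=2−1=1
SNF(R) diag = [5] → torsion [5]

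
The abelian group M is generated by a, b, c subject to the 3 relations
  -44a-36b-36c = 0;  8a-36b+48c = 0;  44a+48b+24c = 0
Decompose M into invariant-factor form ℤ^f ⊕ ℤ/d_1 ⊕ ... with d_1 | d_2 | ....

rank_ℚ(R)=3; free=3−3=0
SNF(R) diag = [4, 12, 12] → torsion [4, 12, 12]

Answer: M ≅ ℤ/4 ⊕ ℤ/12 ⊕ ℤ/12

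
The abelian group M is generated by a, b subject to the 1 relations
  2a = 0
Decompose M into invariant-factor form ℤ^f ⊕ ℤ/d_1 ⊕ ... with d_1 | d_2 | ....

Answer: M ≅ ℤ^1 ⊕ ℤ/2

Derivation:
rank_ℚ(R)=1; free=2−1=1
SNF(R) diag = [2] → torsion [2]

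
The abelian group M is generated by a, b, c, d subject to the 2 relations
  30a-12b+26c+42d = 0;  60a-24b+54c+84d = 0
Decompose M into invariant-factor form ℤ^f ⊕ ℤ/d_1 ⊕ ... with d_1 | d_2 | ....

rank_ℚ(R)=2; free=4−2=2
SNF(R) diag = [2, 6] → torsion [2, 6]

Answer: M ≅ ℤ^2 ⊕ ℤ/2 ⊕ ℤ/6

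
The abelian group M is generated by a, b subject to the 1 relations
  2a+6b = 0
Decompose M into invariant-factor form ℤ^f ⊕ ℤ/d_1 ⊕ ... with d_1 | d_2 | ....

Answer: M ≅ ℤ^1 ⊕ ℤ/2

Derivation:
rank_ℚ(R)=1; free=2−1=1
SNF(R) diag = [2] → torsion [2]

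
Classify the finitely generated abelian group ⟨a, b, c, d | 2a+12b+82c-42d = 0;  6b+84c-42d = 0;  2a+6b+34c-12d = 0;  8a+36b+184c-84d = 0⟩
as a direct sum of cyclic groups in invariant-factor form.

rank_ℚ(R)=4; free=4−4=0
SNF(R) diag = [2, 6, 12, 24] → torsion [2, 6, 12, 24]

Answer: M ≅ ℤ/2 ⊕ ℤ/6 ⊕ ℤ/12 ⊕ ℤ/24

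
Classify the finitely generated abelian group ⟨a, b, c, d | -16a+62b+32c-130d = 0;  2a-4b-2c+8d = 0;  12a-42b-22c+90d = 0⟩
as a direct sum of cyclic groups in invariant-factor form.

rank_ℚ(R)=3; free=4−3=1
SNF(R) diag = [2, 2, 6] → torsion [2, 2, 6]

Answer: M ≅ ℤ^1 ⊕ ℤ/2 ⊕ ℤ/2 ⊕ ℤ/6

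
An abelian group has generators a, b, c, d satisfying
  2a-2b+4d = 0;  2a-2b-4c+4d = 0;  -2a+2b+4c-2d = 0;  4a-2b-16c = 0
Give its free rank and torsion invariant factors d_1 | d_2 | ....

rank_ℚ(R)=4; free=4−4=0
SNF(R) diag = [2, 2, 2, 4] → torsion [2, 2, 2, 4]

Answer: M ≅ ℤ/2 ⊕ ℤ/2 ⊕ ℤ/2 ⊕ ℤ/4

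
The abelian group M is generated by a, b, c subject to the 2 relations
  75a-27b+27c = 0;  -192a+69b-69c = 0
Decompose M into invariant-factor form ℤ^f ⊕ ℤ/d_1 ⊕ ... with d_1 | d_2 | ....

rank_ℚ(R)=2; free=3−2=1
SNF(R) diag = [3, 3] → torsion [3, 3]

Answer: M ≅ ℤ^1 ⊕ ℤ/3 ⊕ ℤ/3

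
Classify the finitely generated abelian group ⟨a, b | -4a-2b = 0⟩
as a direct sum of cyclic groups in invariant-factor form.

Answer: M ≅ ℤ^1 ⊕ ℤ/2

Derivation:
rank_ℚ(R)=1; free=2−1=1
SNF(R) diag = [2] → torsion [2]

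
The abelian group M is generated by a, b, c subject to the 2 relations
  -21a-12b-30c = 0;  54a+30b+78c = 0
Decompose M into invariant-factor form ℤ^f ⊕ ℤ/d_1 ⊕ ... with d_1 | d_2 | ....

Answer: M ≅ ℤ^1 ⊕ ℤ/3 ⊕ ℤ/6

Derivation:
rank_ℚ(R)=2; free=3−2=1
SNF(R) diag = [3, 6] → torsion [3, 6]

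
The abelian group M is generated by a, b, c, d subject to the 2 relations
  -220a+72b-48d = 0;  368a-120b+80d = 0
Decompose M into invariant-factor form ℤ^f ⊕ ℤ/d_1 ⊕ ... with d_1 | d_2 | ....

Answer: M ≅ ℤ^2 ⊕ ℤ/4 ⊕ ℤ/8

Derivation:
rank_ℚ(R)=2; free=4−2=2
SNF(R) diag = [4, 8] → torsion [4, 8]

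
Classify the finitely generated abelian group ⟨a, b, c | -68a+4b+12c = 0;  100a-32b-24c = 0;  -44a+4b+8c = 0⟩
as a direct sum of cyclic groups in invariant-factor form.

Answer: M ≅ ℤ/4 ⊕ ℤ/4 ⊕ ℤ/12

Derivation:
rank_ℚ(R)=3; free=3−3=0
SNF(R) diag = [4, 4, 12] → torsion [4, 4, 12]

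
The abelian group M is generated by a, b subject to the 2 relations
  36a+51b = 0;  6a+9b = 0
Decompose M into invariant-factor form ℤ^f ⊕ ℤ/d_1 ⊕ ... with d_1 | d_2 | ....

Answer: M ≅ ℤ/3 ⊕ ℤ/6

Derivation:
rank_ℚ(R)=2; free=2−2=0
SNF(R) diag = [3, 6] → torsion [3, 6]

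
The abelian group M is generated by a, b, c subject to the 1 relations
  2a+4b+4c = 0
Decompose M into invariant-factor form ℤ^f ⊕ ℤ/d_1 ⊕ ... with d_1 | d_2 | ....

Answer: M ≅ ℤ^2 ⊕ ℤ/2

Derivation:
rank_ℚ(R)=1; free=3−1=2
SNF(R) diag = [2] → torsion [2]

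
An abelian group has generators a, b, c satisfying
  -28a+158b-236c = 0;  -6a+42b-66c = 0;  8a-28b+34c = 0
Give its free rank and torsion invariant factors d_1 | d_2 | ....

Answer: M ≅ ℤ/2 ⊕ ℤ/6 ⊕ ℤ/18

Derivation:
rank_ℚ(R)=3; free=3−3=0
SNF(R) diag = [2, 6, 18] → torsion [2, 6, 18]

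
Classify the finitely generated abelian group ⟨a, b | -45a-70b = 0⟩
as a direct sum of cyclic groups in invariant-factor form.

rank_ℚ(R)=1; free=2−1=1
SNF(R) diag = [5] → torsion [5]

Answer: M ≅ ℤ^1 ⊕ ℤ/5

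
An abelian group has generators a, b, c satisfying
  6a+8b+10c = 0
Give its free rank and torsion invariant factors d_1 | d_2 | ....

Answer: M ≅ ℤ^2 ⊕ ℤ/2

Derivation:
rank_ℚ(R)=1; free=3−1=2
SNF(R) diag = [2] → torsion [2]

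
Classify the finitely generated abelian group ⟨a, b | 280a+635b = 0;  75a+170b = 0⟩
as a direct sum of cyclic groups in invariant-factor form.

rank_ℚ(R)=2; free=2−2=0
SNF(R) diag = [5, 5] → torsion [5, 5]

Answer: M ≅ ℤ/5 ⊕ ℤ/5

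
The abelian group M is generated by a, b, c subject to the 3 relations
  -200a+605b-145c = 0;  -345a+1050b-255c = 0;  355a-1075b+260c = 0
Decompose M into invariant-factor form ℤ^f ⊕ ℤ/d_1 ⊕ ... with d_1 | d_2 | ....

Answer: M ≅ ℤ/5 ⊕ ℤ/15 ⊕ ℤ/30

Derivation:
rank_ℚ(R)=3; free=3−3=0
SNF(R) diag = [5, 15, 30] → torsion [5, 15, 30]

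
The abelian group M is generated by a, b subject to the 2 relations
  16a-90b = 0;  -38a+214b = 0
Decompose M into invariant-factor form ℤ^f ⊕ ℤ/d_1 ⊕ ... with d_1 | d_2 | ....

rank_ℚ(R)=2; free=2−2=0
SNF(R) diag = [2, 2] → torsion [2, 2]

Answer: M ≅ ℤ/2 ⊕ ℤ/2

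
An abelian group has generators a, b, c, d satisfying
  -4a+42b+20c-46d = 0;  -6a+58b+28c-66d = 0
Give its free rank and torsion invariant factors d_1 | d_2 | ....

Answer: M ≅ ℤ^2 ⊕ ℤ/2 ⊕ ℤ/2

Derivation:
rank_ℚ(R)=2; free=4−2=2
SNF(R) diag = [2, 2] → torsion [2, 2]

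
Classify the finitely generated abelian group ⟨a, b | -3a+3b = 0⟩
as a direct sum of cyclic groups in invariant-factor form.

Answer: M ≅ ℤ^1 ⊕ ℤ/3

Derivation:
rank_ℚ(R)=1; free=2−1=1
SNF(R) diag = [3] → torsion [3]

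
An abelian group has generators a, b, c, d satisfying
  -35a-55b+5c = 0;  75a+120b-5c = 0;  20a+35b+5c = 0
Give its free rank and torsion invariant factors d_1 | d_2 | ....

rank_ℚ(R)=3; free=4−3=1
SNF(R) diag = [5, 5, 5] → torsion [5, 5, 5]

Answer: M ≅ ℤ^1 ⊕ ℤ/5 ⊕ ℤ/5 ⊕ ℤ/5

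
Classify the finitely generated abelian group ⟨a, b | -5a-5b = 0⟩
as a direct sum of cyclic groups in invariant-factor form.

Answer: M ≅ ℤ^1 ⊕ ℤ/5

Derivation:
rank_ℚ(R)=1; free=2−1=1
SNF(R) diag = [5] → torsion [5]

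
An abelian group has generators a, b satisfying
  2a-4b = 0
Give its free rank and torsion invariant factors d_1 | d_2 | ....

Answer: M ≅ ℤ^1 ⊕ ℤ/2

Derivation:
rank_ℚ(R)=1; free=2−1=1
SNF(R) diag = [2] → torsion [2]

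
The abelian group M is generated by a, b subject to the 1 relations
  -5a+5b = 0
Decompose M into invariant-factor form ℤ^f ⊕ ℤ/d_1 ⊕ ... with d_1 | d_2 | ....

rank_ℚ(R)=1; free=2−1=1
SNF(R) diag = [5] → torsion [5]

Answer: M ≅ ℤ^1 ⊕ ℤ/5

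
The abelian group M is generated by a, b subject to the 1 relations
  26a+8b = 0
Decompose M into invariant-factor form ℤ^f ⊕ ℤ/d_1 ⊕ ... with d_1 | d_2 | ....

rank_ℚ(R)=1; free=2−1=1
SNF(R) diag = [2] → torsion [2]

Answer: M ≅ ℤ^1 ⊕ ℤ/2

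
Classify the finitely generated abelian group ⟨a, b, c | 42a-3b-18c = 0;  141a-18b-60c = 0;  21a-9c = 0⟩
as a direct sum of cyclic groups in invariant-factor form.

rank_ℚ(R)=3; free=3−3=0
SNF(R) diag = [3, 3, 3] → torsion [3, 3, 3]

Answer: M ≅ ℤ/3 ⊕ ℤ/3 ⊕ ℤ/3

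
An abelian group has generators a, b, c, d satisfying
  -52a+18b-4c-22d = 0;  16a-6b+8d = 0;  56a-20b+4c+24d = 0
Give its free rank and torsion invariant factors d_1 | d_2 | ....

Answer: M ≅ ℤ^1 ⊕ ℤ/2 ⊕ ℤ/2 ⊕ ℤ/4

Derivation:
rank_ℚ(R)=3; free=4−3=1
SNF(R) diag = [2, 2, 4] → torsion [2, 2, 4]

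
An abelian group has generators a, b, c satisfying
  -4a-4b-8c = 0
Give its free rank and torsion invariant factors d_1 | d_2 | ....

Answer: M ≅ ℤ^2 ⊕ ℤ/4

Derivation:
rank_ℚ(R)=1; free=3−1=2
SNF(R) diag = [4] → torsion [4]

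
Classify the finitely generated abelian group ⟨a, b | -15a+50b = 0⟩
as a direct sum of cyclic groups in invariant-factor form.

rank_ℚ(R)=1; free=2−1=1
SNF(R) diag = [5] → torsion [5]

Answer: M ≅ ℤ^1 ⊕ ℤ/5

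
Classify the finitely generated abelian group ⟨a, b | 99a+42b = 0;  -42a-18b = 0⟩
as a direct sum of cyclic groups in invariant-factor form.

Answer: M ≅ ℤ/3 ⊕ ℤ/6

Derivation:
rank_ℚ(R)=2; free=2−2=0
SNF(R) diag = [3, 6] → torsion [3, 6]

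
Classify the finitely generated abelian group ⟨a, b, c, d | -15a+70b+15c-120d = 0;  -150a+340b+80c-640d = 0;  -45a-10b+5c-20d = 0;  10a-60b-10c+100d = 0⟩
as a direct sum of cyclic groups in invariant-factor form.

Answer: M ≅ ℤ/5 ⊕ ℤ/10 ⊕ ℤ/20 ⊕ ℤ/20

Derivation:
rank_ℚ(R)=4; free=4−4=0
SNF(R) diag = [5, 10, 20, 20] → torsion [5, 10, 20, 20]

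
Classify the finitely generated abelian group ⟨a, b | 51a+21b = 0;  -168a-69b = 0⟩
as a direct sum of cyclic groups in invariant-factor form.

Answer: M ≅ ℤ/3 ⊕ ℤ/3

Derivation:
rank_ℚ(R)=2; free=2−2=0
SNF(R) diag = [3, 3] → torsion [3, 3]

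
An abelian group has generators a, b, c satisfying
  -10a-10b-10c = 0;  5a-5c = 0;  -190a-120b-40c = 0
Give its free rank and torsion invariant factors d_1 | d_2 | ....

Answer: M ≅ ℤ/5 ⊕ ℤ/10 ⊕ ℤ/10

Derivation:
rank_ℚ(R)=3; free=3−3=0
SNF(R) diag = [5, 10, 10] → torsion [5, 10, 10]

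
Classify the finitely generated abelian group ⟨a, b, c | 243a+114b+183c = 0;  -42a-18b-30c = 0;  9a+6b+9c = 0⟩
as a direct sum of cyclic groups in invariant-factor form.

Answer: M ≅ ℤ/3 ⊕ ℤ/6 ⊕ ℤ/12

Derivation:
rank_ℚ(R)=3; free=3−3=0
SNF(R) diag = [3, 6, 12] → torsion [3, 6, 12]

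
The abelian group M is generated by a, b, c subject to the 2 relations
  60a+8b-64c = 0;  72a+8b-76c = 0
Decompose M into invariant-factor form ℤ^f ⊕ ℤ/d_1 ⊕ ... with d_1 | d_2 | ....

Answer: M ≅ ℤ^1 ⊕ ℤ/4 ⊕ ℤ/12

Derivation:
rank_ℚ(R)=2; free=3−2=1
SNF(R) diag = [4, 12] → torsion [4, 12]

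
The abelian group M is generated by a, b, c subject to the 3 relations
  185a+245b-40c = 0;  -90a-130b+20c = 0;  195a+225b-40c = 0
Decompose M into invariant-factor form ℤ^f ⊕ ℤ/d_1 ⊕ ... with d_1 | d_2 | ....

Answer: M ≅ ℤ/5 ⊕ ℤ/10 ⊕ ℤ/20

Derivation:
rank_ℚ(R)=3; free=3−3=0
SNF(R) diag = [5, 10, 20] → torsion [5, 10, 20]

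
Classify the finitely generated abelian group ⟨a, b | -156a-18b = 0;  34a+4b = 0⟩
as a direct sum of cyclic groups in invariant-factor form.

rank_ℚ(R)=2; free=2−2=0
SNF(R) diag = [2, 6] → torsion [2, 6]

Answer: M ≅ ℤ/2 ⊕ ℤ/6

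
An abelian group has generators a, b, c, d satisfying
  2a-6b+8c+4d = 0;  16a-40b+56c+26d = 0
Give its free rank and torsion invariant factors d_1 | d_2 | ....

rank_ℚ(R)=2; free=4−2=2
SNF(R) diag = [2, 2] → torsion [2, 2]

Answer: M ≅ ℤ^2 ⊕ ℤ/2 ⊕ ℤ/2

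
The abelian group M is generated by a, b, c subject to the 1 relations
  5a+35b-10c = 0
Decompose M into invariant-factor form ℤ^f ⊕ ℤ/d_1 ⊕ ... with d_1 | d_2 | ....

Answer: M ≅ ℤ^2 ⊕ ℤ/5

Derivation:
rank_ℚ(R)=1; free=3−1=2
SNF(R) diag = [5] → torsion [5]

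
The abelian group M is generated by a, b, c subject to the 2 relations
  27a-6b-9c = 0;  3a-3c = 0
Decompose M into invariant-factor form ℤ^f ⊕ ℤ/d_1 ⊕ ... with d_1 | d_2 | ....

rank_ℚ(R)=2; free=3−2=1
SNF(R) diag = [3, 6] → torsion [3, 6]

Answer: M ≅ ℤ^1 ⊕ ℤ/3 ⊕ ℤ/6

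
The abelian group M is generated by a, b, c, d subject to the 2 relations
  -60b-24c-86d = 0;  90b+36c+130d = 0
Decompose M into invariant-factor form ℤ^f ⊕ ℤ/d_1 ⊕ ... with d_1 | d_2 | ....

Answer: M ≅ ℤ^2 ⊕ ℤ/2 ⊕ ℤ/6

Derivation:
rank_ℚ(R)=2; free=4−2=2
SNF(R) diag = [2, 6] → torsion [2, 6]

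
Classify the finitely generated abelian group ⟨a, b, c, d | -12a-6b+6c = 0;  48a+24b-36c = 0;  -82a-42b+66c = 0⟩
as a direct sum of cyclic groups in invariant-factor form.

Answer: M ≅ ℤ^1 ⊕ ℤ/2 ⊕ ℤ/6 ⊕ ℤ/12

Derivation:
rank_ℚ(R)=3; free=4−3=1
SNF(R) diag = [2, 6, 12] → torsion [2, 6, 12]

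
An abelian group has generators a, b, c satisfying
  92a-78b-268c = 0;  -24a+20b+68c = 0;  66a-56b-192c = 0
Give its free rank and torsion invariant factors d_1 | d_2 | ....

rank_ℚ(R)=3; free=3−3=0
SNF(R) diag = [2, 2, 4] → torsion [2, 2, 4]

Answer: M ≅ ℤ/2 ⊕ ℤ/2 ⊕ ℤ/4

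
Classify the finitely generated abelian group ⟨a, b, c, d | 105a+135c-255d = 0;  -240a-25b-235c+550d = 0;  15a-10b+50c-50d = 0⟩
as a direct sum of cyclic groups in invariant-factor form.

Answer: M ≅ ℤ^1 ⊕ ℤ/5 ⊕ ℤ/15 ⊕ ℤ/15

Derivation:
rank_ℚ(R)=3; free=4−3=1
SNF(R) diag = [5, 15, 15] → torsion [5, 15, 15]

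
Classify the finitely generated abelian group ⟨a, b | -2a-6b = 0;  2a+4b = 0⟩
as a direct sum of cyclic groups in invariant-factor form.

Answer: M ≅ ℤ/2 ⊕ ℤ/2

Derivation:
rank_ℚ(R)=2; free=2−2=0
SNF(R) diag = [2, 2] → torsion [2, 2]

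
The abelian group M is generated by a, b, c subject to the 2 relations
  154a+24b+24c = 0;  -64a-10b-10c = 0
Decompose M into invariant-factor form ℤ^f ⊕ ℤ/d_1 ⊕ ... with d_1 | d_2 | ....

rank_ℚ(R)=2; free=3−2=1
SNF(R) diag = [2, 2] → torsion [2, 2]

Answer: M ≅ ℤ^1 ⊕ ℤ/2 ⊕ ℤ/2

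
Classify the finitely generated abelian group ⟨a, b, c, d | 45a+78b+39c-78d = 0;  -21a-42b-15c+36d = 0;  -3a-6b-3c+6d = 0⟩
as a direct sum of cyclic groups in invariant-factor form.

rank_ℚ(R)=3; free=4−3=1
SNF(R) diag = [3, 6, 6] → torsion [3, 6, 6]

Answer: M ≅ ℤ^1 ⊕ ℤ/3 ⊕ ℤ/6 ⊕ ℤ/6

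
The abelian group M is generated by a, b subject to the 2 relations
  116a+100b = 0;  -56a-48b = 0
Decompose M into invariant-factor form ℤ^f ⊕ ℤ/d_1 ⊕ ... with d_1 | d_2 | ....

rank_ℚ(R)=2; free=2−2=0
SNF(R) diag = [4, 8] → torsion [4, 8]

Answer: M ≅ ℤ/4 ⊕ ℤ/8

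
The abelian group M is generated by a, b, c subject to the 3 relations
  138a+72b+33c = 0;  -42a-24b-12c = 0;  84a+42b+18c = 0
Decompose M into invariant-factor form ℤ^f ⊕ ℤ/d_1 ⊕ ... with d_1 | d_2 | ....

rank_ℚ(R)=3; free=3−3=0
SNF(R) diag = [3, 6, 6] → torsion [3, 6, 6]

Answer: M ≅ ℤ/3 ⊕ ℤ/6 ⊕ ℤ/6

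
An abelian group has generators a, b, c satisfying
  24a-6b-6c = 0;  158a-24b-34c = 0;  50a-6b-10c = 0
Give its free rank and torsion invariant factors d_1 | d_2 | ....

Answer: M ≅ ℤ/2 ⊕ ℤ/6 ⊕ ℤ/6

Derivation:
rank_ℚ(R)=3; free=3−3=0
SNF(R) diag = [2, 6, 6] → torsion [2, 6, 6]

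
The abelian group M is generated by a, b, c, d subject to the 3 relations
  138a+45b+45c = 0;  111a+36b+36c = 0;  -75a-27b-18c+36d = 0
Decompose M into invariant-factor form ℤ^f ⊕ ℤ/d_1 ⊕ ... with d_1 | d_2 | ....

rank_ℚ(R)=3; free=4−3=1
SNF(R) diag = [3, 9, 9] → torsion [3, 9, 9]

Answer: M ≅ ℤ^1 ⊕ ℤ/3 ⊕ ℤ/9 ⊕ ℤ/9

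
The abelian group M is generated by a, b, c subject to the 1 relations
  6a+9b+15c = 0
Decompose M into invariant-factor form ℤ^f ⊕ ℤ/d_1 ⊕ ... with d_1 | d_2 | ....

Answer: M ≅ ℤ^2 ⊕ ℤ/3

Derivation:
rank_ℚ(R)=1; free=3−1=2
SNF(R) diag = [3] → torsion [3]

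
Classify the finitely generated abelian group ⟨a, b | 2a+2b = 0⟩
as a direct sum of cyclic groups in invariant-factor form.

Answer: M ≅ ℤ^1 ⊕ ℤ/2

Derivation:
rank_ℚ(R)=1; free=2−1=1
SNF(R) diag = [2] → torsion [2]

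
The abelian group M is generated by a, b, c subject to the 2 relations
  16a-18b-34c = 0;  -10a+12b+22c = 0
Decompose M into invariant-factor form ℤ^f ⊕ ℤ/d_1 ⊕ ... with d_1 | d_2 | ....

rank_ℚ(R)=2; free=3−2=1
SNF(R) diag = [2, 6] → torsion [2, 6]

Answer: M ≅ ℤ^1 ⊕ ℤ/2 ⊕ ℤ/6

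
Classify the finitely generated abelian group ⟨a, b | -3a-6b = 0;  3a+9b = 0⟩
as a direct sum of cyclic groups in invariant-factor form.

rank_ℚ(R)=2; free=2−2=0
SNF(R) diag = [3, 3] → torsion [3, 3]

Answer: M ≅ ℤ/3 ⊕ ℤ/3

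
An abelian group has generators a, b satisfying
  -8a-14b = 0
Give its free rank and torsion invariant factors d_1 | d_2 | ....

Answer: M ≅ ℤ^1 ⊕ ℤ/2

Derivation:
rank_ℚ(R)=1; free=2−1=1
SNF(R) diag = [2] → torsion [2]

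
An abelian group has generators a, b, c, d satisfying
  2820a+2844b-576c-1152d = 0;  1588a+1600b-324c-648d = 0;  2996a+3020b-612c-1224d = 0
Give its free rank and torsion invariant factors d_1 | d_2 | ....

Answer: M ≅ ℤ^1 ⊕ ℤ/4 ⊕ ℤ/12 ⊕ ℤ/36

Derivation:
rank_ℚ(R)=3; free=4−3=1
SNF(R) diag = [4, 12, 36] → torsion [4, 12, 36]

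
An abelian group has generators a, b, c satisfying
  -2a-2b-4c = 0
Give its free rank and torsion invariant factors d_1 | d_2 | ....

Answer: M ≅ ℤ^2 ⊕ ℤ/2

Derivation:
rank_ℚ(R)=1; free=3−1=2
SNF(R) diag = [2] → torsion [2]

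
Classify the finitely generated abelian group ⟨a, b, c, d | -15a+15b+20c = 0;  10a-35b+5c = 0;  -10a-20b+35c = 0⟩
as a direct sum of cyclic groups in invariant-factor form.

rank_ℚ(R)=3; free=4−3=1
SNF(R) diag = [5, 5, 5] → torsion [5, 5, 5]

Answer: M ≅ ℤ^1 ⊕ ℤ/5 ⊕ ℤ/5 ⊕ ℤ/5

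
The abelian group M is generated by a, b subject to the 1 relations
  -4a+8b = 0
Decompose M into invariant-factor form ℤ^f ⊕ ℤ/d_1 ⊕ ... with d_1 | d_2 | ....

rank_ℚ(R)=1; free=2−1=1
SNF(R) diag = [4] → torsion [4]

Answer: M ≅ ℤ^1 ⊕ ℤ/4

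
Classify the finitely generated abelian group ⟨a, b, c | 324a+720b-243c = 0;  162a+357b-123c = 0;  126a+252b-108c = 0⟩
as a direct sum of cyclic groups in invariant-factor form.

Answer: M ≅ ℤ/3 ⊕ ℤ/9 ⊕ ℤ/18

Derivation:
rank_ℚ(R)=3; free=3−3=0
SNF(R) diag = [3, 9, 18] → torsion [3, 9, 18]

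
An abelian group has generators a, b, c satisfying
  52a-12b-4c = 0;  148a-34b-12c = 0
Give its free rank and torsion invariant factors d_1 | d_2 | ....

rank_ℚ(R)=2; free=3−2=1
SNF(R) diag = [2, 4] → torsion [2, 4]

Answer: M ≅ ℤ^1 ⊕ ℤ/2 ⊕ ℤ/4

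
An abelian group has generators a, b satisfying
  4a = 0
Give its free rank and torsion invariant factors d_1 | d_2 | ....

rank_ℚ(R)=1; free=2−1=1
SNF(R) diag = [4] → torsion [4]

Answer: M ≅ ℤ^1 ⊕ ℤ/4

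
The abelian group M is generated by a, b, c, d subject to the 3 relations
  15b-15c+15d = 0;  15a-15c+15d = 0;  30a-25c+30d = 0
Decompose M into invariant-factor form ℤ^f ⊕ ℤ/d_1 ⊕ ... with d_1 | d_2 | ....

rank_ℚ(R)=3; free=4−3=1
SNF(R) diag = [5, 15, 15] → torsion [5, 15, 15]

Answer: M ≅ ℤ^1 ⊕ ℤ/5 ⊕ ℤ/15 ⊕ ℤ/15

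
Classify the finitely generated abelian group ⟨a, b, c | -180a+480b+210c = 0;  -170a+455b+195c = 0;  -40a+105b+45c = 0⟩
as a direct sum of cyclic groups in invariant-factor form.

Answer: M ≅ ℤ/5 ⊕ ℤ/10 ⊕ ℤ/30

Derivation:
rank_ℚ(R)=3; free=3−3=0
SNF(R) diag = [5, 10, 30] → torsion [5, 10, 30]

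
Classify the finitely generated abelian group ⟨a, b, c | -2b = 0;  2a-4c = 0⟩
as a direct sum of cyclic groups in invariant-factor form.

Answer: M ≅ ℤ^1 ⊕ ℤ/2 ⊕ ℤ/2

Derivation:
rank_ℚ(R)=2; free=3−2=1
SNF(R) diag = [2, 2] → torsion [2, 2]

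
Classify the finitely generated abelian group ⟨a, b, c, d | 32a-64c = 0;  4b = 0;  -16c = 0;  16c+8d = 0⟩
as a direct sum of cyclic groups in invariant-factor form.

rank_ℚ(R)=4; free=4−4=0
SNF(R) diag = [4, 8, 16, 32] → torsion [4, 8, 16, 32]

Answer: M ≅ ℤ/4 ⊕ ℤ/8 ⊕ ℤ/16 ⊕ ℤ/32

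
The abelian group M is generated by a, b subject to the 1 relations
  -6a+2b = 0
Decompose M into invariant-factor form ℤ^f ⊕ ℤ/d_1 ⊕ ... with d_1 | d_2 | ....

Answer: M ≅ ℤ^1 ⊕ ℤ/2

Derivation:
rank_ℚ(R)=1; free=2−1=1
SNF(R) diag = [2] → torsion [2]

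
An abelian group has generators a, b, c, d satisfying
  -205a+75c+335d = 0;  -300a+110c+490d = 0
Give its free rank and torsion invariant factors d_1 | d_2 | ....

Answer: M ≅ ℤ^2 ⊕ ℤ/5 ⊕ ℤ/10

Derivation:
rank_ℚ(R)=2; free=4−2=2
SNF(R) diag = [5, 10] → torsion [5, 10]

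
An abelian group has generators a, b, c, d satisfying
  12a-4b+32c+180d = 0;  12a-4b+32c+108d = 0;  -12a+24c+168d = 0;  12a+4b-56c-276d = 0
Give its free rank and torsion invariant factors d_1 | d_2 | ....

rank_ℚ(R)=4; free=4−4=0
SNF(R) diag = [4, 12, 24, 72] → torsion [4, 12, 24, 72]

Answer: M ≅ ℤ/4 ⊕ ℤ/12 ⊕ ℤ/24 ⊕ ℤ/72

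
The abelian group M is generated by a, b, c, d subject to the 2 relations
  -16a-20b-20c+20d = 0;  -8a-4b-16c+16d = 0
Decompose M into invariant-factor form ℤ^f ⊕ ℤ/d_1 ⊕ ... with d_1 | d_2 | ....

Answer: M ≅ ℤ^2 ⊕ ℤ/4 ⊕ ℤ/12

Derivation:
rank_ℚ(R)=2; free=4−2=2
SNF(R) diag = [4, 12] → torsion [4, 12]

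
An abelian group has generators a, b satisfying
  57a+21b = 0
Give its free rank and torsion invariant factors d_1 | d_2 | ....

rank_ℚ(R)=1; free=2−1=1
SNF(R) diag = [3] → torsion [3]

Answer: M ≅ ℤ^1 ⊕ ℤ/3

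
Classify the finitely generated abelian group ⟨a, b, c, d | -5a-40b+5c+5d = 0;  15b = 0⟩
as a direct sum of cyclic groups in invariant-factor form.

Answer: M ≅ ℤ^2 ⊕ ℤ/5 ⊕ ℤ/15

Derivation:
rank_ℚ(R)=2; free=4−2=2
SNF(R) diag = [5, 15] → torsion [5, 15]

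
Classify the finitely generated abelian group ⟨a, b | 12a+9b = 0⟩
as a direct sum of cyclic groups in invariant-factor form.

rank_ℚ(R)=1; free=2−1=1
SNF(R) diag = [3] → torsion [3]

Answer: M ≅ ℤ^1 ⊕ ℤ/3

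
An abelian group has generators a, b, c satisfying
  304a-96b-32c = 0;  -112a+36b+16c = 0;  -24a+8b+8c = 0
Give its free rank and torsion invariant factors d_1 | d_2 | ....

Answer: M ≅ ℤ/4 ⊕ ℤ/8 ⊕ ℤ/16

Derivation:
rank_ℚ(R)=3; free=3−3=0
SNF(R) diag = [4, 8, 16] → torsion [4, 8, 16]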